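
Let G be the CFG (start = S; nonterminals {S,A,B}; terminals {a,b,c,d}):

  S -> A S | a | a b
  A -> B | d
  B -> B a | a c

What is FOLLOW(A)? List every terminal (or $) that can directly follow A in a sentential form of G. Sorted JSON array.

FIRST sets, iterate to fixpoint:
iter 1:
  A via A→d: +{d}
  B via B→a c: +{a}
  S via S→A S: +{d}
  S via S→a: +{a}
  FIRST[S]={a,d}  FIRST[A]={d}  FIRST[B]={a}
iter 2:
  A via A→B: +{a}
  FIRST[S]={a,d}  FIRST[A]={a,d}  FIRST[B]={a}
iter 3: (stable)
  FIRST[S]={a,d}  FIRST[A]={a,d}  FIRST[B]={a}

FOLLOW sets:
seed FOLLOW(S) with $
round 1:
  B→B a: FOLLOW(B) ⊇ FIRST(a) = {a}; new: +{a}
  S→A S: FOLLOW(A) ⊇ FIRST(S) = {a,d}; new: +{a,d}
  FOLLOW[S]={$}  FOLLOW[A]={a,d}  FOLLOW[B]={a}
round 2:
  A→B: FOLLOW(B) ⊇ FOLLOW(A) ⊇ {a,d}; new: +{d}
  FOLLOW[S]={$}  FOLLOW[A]={a,d}  FOLLOW[B]={a,d}
round 3: (stable)
  FOLLOW[S]={$}  FOLLOW[A]={a,d}  FOLLOW[B]={a,d}

FOLLOW(A) = ["a", "d"]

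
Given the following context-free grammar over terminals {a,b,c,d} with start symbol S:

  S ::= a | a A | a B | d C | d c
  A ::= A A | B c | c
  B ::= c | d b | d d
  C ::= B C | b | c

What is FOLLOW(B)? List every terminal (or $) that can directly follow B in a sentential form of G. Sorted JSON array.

FIRST sets, iterate to fixpoint:
round 1:
  A via A→c: +{c}
  B via B→c: +{c}
  B via B→d b: +{d}
  C via C→B C: +{c,d}
  C via C→b: +{b}
  S via S→a: +{a}
  S via S→d C: +{d}
  FIRST(S)={a,d}  FIRST(A)={c}  FIRST(B)={c,d}  FIRST(C)={b,c,d}
round 2:
  A via A→B c: +{d}
  FIRST(S)={a,d}  FIRST(A)={c,d}  FIRST(B)={c,d}  FIRST(C)={b,c,d}
round 3: — fixpoint
  FIRST(S)={a,d}  FIRST(A)={c,d}  FIRST(B)={c,d}  FIRST(C)={b,c,d}

FOLLOW sets:
FOLLOW(S) := {$}
iter 1:
  A→A A: FOLLOW(A) ⊇ FIRST(A) = {c,d}; new: +{c,d}
  A→B c: FOLLOW(B) ⊇ FIRST(c) = {c}; new: +{c}
  C→B C: FOLLOW(B) ⊇ FIRST(C) = {b,c,d}; new: +{b,d}
  S→a A: FOLLOW(A) ⊇ FOLLOW(S) ⊇ {$}; new: +{$}
  S→a B: FOLLOW(B) ⊇ FOLLOW(S) ⊇ {$}; new: +{$}
  S→d C: FOLLOW(C) ⊇ FOLLOW(S) ⊇ {$}; new: +{$}
  FOLLOW[S]={$}  FOLLOW[A]={$,c,d}  FOLLOW[B]={$,b,c,d}  FOLLOW[C]={$}
iter 2: (no change)
  FOLLOW[S]={$}  FOLLOW[A]={$,c,d}  FOLLOW[B]={$,b,c,d}  FOLLOW[C]={$}

FOLLOW(B) = ["$", "b", "c", "d"]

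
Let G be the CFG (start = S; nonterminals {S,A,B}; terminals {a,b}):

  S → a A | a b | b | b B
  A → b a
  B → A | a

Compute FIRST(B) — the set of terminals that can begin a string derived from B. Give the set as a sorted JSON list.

FIRST iteration:
round 1:
  A via A→b a: +{b}
  B via B→A: +{b}
  B via B→a: +{a}
  S via S→a A: +{a}
  S via S→b: +{b}
  FIRST[S]={a,b}  FIRST[A]={b}  FIRST[B]={a,b}
round 2: (stable)
  FIRST[S]={a,b}  FIRST[A]={b}  FIRST[B]={a,b}

FIRST(B) = ["a", "b"]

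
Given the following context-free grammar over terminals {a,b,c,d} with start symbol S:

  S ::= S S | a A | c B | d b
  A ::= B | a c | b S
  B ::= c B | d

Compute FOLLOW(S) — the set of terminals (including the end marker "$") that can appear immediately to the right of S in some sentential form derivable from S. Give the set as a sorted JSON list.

Compute FIRST by fixpoint:
[1]
  A via A→a c: +{a}
  A via A→b S: +{b}
  B via B→c B: +{c}
  B via B→d: +{d}
  S via S→a A: +{a}
  S via S→c B: +{c}
  S via S→d b: +{d}
  FIRST(S)={a,c,d}  FIRST(A)={a,b}  FIRST(B)={c,d}
[2]
  A via A→B: +{c,d}
  FIRST(S)={a,c,d}  FIRST(A)={a,b,c,d}  FIRST(B)={c,d}
[3] done
  FIRST(S)={a,c,d}  FIRST(A)={a,b,c,d}  FIRST(B)={c,d}

FOLLOW sets:
seed FOLLOW(S) with $
pass 1:
  S→S S: FOLLOW(S) ⊇ FIRST(S) = {a,c,d}; new: +{a,c,d}
  S→a A: FOLLOW(A) ⊇ FOLLOW(S) ⊇ {$,a,c,d}; new: +{$,a,c,d}
  S→c B: FOLLOW(B) ⊇ FOLLOW(S) ⊇ {$,a,c,d}; new: +{$,a,c,d}
  FOLLOW(S)={$,a,c,d}  FOLLOW(A)={$,a,c,d}  FOLLOW(B)={$,a,c,d}
pass 2: done
  FOLLOW(S)={$,a,c,d}  FOLLOW(A)={$,a,c,d}  FOLLOW(B)={$,a,c,d}

FOLLOW(S) = ["$", "a", "c", "d"]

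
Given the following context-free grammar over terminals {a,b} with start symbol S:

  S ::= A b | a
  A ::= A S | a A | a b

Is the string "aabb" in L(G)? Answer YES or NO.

CNF form of G:
  S -> A T1 | a
  A -> A S | T0 A | T0 T1
  T0 -> a
  T1 -> b

Fill CYK table bottom-up:
  cell(0,0) a: {S,T0}  orig:{S}
  cell(1,1) a: {S,T0}  orig:{S}
  cell(2,2) b: {T1}  orig:{}
  cell(3,3) b: {T1}  orig:{}
  cell(0,1) aa: ∅
  cell(1,2) ab: {A}
  cell(2,3) bb: ∅
  cell(0,2) aab: {A}
  cell(1,3) abb: {S}
  cell(0,3) aabb: {S}

S ∈ T[0,3] ⇒ YES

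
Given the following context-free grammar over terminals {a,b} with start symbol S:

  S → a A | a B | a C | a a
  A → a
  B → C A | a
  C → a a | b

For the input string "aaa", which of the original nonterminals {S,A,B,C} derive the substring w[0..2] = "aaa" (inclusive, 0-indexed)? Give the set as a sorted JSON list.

Convert to CNF:
  S -> T0 A | T0 B | T0 C | T0 T0
  A -> a
  B -> C A | a
  C -> T0 T0 | b
  T0 -> a

CYK table (by increasing span), restricted to cells inside w[0..2]:
  T[0,0] 'a' = {A,B,T0}  orig:{A,B}
  T[1,1] 'a' = {A,B,T0}  orig:{A,B}
  T[2,2] 'a' = {A,B,T0}  orig:{A,B}
  T[0,1] 'aa' = {C,S}
  T[1,2] 'aa' = {C,S}
  T[0,2] 'aaa' = {B,S}

Original NTs in T[0,2] deriving "aaa": ["B", "S"]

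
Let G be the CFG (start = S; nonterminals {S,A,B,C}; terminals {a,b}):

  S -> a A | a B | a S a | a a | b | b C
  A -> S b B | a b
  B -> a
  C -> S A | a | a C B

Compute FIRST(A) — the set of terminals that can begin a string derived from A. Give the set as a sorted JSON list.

FIRST iteration:
round 1:
  A via A→a b: +{a}
  B via B→a: +{a}
  C via C→a: +{a}
  S via S→a A: +{a}
  S via S→b: +{b}
  FIRST(S)={a,b}  FIRST(A)={a}  FIRST(B)={a}  FIRST(C)={a}
round 2:
  A via A→S b B: +{b}
  C via C→S A: +{b}
  FIRST(S)={a,b}  FIRST(A)={a,b}  FIRST(B)={a}  FIRST(C)={a,b}
round 3: — fixpoint
  FIRST(S)={a,b}  FIRST(A)={a,b}  FIRST(B)={a}  FIRST(C)={a,b}

FIRST(A) = ["a", "b"]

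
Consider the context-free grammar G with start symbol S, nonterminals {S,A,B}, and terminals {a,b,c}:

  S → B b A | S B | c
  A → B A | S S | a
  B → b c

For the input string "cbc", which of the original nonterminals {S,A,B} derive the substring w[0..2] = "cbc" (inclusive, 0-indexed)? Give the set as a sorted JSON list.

Convert to CNF:
  S -> B X2 | S B | c
  A -> B A | S S | a
  B -> T0 T1
  T0 -> b
  T1 -> c
  X2 -> T0 A

CYK fill (cells [i..j] with 0 ≤ i ≤ j ≤ 2 only):
  cell(0,0) c: {S,T1}  orig:{S}
  cell(1,1) b: {T0}  orig:{}
  cell(2,2) c: {S,T1}  orig:{S}
  cell(0,1) cb: ∅
  cell(1,2) bc: {B}
  cell(0,2) cbc: {S}

Original NTs in T[0,2] deriving "cbc": ["S"]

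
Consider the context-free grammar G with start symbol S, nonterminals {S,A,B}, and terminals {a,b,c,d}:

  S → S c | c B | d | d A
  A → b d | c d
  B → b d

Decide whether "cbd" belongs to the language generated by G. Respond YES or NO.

CNF form of G:
  S -> S T2 | T1 A | T2 B | d
  A -> T0 T1 | T2 T1
  B -> T0 T1
  T0 -> b
  T1 -> d
  T2 -> c

Fill CYK table bottom-up:
  [0..0]={T2}  "c"  orig:{}
  [1..1]={T0}  "b"  orig:{}
  [2..2]={S,T1}  "d"  orig:{S}
  [0..1]=∅  "cb"
  [1..2]={A,B}  "bd"
  [0..2]={S}  "cbd"

S ∈ T[0,2] ⇒ YES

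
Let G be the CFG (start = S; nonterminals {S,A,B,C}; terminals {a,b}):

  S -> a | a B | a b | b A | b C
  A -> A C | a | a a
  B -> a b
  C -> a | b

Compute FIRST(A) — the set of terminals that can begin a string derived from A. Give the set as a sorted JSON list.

FIRST sets, iterate to fixpoint:
pass 1:
  A via A→a: +{a}
  B via B→a b: +{a}
  C via C→a: +{a}
  C via C→b: +{b}
  S via S→a: +{a}
  S via S→b A: +{b}
  S: {a,b}  A: {a}  B: {a}  C: {a,b}
pass 2: (no change)
  S: {a,b}  A: {a}  B: {a}  C: {a,b}

FIRST(A) = ["a"]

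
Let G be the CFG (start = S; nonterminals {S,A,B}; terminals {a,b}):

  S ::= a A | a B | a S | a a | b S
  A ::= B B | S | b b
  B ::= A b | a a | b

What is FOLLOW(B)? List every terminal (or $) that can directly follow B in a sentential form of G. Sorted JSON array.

FIRST sets, iterate to fixpoint:
iter 1:
  A via A→b b: +{b}
  B via B→A b: +{b}
  B via B→a a: +{a}
  S via S→a A: +{a}
  S via S→b S: +{b}
  FIRST(S)={a,b}  FIRST(A)={b}  FIRST(B)={a,b}
iter 2:
  A via A→B B: +{a}
  FIRST(S)={a,b}  FIRST(A)={a,b}  FIRST(B)={a,b}
iter 3: (stable)
  FIRST(S)={a,b}  FIRST(A)={a,b}  FIRST(B)={a,b}

FOLLOW sets:
FOLLOW(S) := {$}
[1]
  A→B B: FOLLOW(B) ⊇ FIRST(B) = {a,b}; new: +{a,b}
  B→A b: FOLLOW(A) ⊇ FIRST(b) = {b}; new: +{b}
  S→a A: FOLLOW(A) ⊇ FOLLOW(S) ⊇ {$}; new: +{$}
  S→a B: FOLLOW(B) ⊇ FOLLOW(S) ⊇ {$}; new: +{$}
  S: {$}  A: {$,b}  B: {$,a,b}
[2]
  A→S: FOLLOW(S) ⊇ FOLLOW(A) ⊇ {$,b}; new: +{b}
  S: {$,b}  A: {$,b}  B: {$,a,b}
[3] (stable)
  S: {$,b}  A: {$,b}  B: {$,a,b}

FOLLOW(B) = ["$", "a", "b"]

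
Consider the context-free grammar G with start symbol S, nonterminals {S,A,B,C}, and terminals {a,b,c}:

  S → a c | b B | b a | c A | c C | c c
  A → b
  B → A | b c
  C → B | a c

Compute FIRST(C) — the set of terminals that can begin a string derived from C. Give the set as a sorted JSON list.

FIRST sets, iterate to fixpoint:
round 1:
  A via A→b: +{b}
  B via B→A: +{b}
  C via C→B: +{b}
  C via C→a c: +{a}
  S via S→a c: +{a}
  S via S→b B: +{b}
  S via S→c A: +{c}
  FIRST(S)={a,b,c}  FIRST(A)={b}  FIRST(B)={b}  FIRST(C)={a,b}
round 2: — fixpoint
  FIRST(S)={a,b,c}  FIRST(A)={b}  FIRST(B)={b}  FIRST(C)={a,b}

FIRST(C) = ["a", "b"]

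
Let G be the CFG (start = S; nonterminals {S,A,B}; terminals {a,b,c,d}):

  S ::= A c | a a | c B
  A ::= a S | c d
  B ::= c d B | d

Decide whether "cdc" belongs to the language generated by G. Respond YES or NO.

CNF form of G:
  S -> A T1 | T0 T0 | T1 B
  A -> T0 S | T1 T2
  B -> T1 X3 | d
  T0 -> a
  T1 -> c
  T2 -> d
  X3 -> T2 B

CYK table (by increasing span):
  [0..0]={T1}  "c"  orig:{}
  [1..1]={B,T2}  "d"  orig:{B}
  [2..2]={T1}  "c"  orig:{}
  [0..1]={A,S}  "cd"
  [1..2]=∅  "dc"
  [0..2]={S}  "cdc"

S ∈ T[0,2] ⇒ YES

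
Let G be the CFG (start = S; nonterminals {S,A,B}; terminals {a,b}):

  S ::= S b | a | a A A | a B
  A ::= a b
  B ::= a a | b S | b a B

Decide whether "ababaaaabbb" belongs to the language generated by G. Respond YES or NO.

CNF form of G:
  S -> S T1 | T0 B | T0 X3 | a
  A -> T0 T1
  B -> T0 T0 | T1 S | T1 X2
  T0 -> a
  T1 -> b
  X2 -> T0 B
  X3 -> A A

CYK fill:
  [0..0]={S,T0}  "a"  orig:{S}
  [1..1]={T1}  "b"  orig:{}
  [2..2]={S,T0}  "a"  orig:{S}
  [3..3]={T1}  "b"  orig:{}
  [4..4]={S,T0}  "a"  orig:{S}
  [5..5]={S,T0}  "a"  orig:{S}
  [6..6]={S,T0}  "a"  orig:{S}
  [7..7]={S,T0}  "a"  orig:{S}
  [8..8]={T1}  "b"  orig:{}
  [9..9]={T1}  "b"  orig:{}
  [10..10]={T1}  "b"  orig:{}
  [0..1]={A,S}  "ab"
  [1..2]={B}  "ba"
  [2..3]={A,S}  "ab"
  [3..4]={B}  "ba"
  [4..5]={B}  "aa"
  [5..6]={B}  "aa"
  [6..7]={B}  "aa"
  [7..8]={A,S}  "ab"
  [8..9]=∅  "bb"
  [9..10]=∅  "bb"
  [0..2]={S,X2}  "aba"  orig:{S}
  [1..3]={B}  "bab"
  [2..4]={S,X2}  "aba"  orig:{S}
  [3..5]=∅  "baa"
  [4..6]={S,X2}  "aaa"  orig:{S}
  [5..7]={S,X2}  "aaa"  orig:{S}
  [6..8]=∅  "aab"
  [7..9]={S}  "abb"
  [8..10]=∅  "bbb"
  [0..3]={S,X2,X3}  "abab"  orig:{S}
  [1..4]={B}  "baba"
  [2..5]=∅  "abaa"
  [3..6]={B}  "baaa"
  [4..7]=∅  "aaaa"
  [5..8]={S}  "aaab"
  [6..9]=∅  "aabb"
  [7..10]={S}  "abbb"
  [0..4]={S,X2}  "ababa"  orig:{S}
  [1..5]=∅  "babaa"
  [2..6]={S,X2}  "abaaa"  orig:{S}
  [3..7]=∅  "baaaa"
  [4..8]=∅  "aaaab"
  [5..9]={S}  "aaabb"
  [6..10]=∅  "aabbb"
  [0..5]=∅  "ababaa"
  [1..6]={B}  "babaaa"
  [2..7]=∅  "abaaaa"
  [3..8]=∅  "baaaab"
  [4..9]=∅  "aaaabb"
  [5..10]={S}  "aaabbb"
  [0..6]={S,X2}  "ababaaa"  orig:{S}
  [1..7]=∅  "babaaaa"
  [2..8]=∅  "abaaaab"
  [3..9]=∅  "baaaabb"
  [4..10]=∅  "aaaabbb"
  [0..7]=∅  "ababaaaa"
  [1..8]=∅  "babaaaab"
  [2..9]=∅  "abaaaabb"
  [3..10]=∅  "baaaabbb"
  [0..8]=∅  "ababaaaab"
  [1..9]=∅  "babaaaabb"
  [2..10]=∅  "abaaaabbb"
  [0..9]=∅  "ababaaaabb"
  [1..10]=∅  "babaaaabbb"
  [0..10]=∅  "ababaaaabbb"

S ∉ T[0,10] ⇒ NO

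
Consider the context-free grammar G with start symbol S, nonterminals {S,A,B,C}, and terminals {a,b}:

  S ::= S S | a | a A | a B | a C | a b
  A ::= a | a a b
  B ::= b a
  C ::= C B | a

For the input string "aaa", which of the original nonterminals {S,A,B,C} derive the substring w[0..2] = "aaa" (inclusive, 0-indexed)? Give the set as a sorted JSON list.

CNF form of G:
  S -> S S | T0 A | T0 B | T0 C | T0 T1 | a
  A -> T0 X2 | a
  B -> T1 T0
  C -> C B | a
  T0 -> a
  T1 -> b
  X2 -> T0 T1

CYK fill (cells [i..j] with 0 ≤ i ≤ j ≤ 2 only):
  [0..0]={A,C,S,T0}  "a"  orig:{A,C,S}
  [1..1]={A,C,S,T0}  "a"  orig:{A,C,S}
  [2..2]={A,C,S,T0}  "a"  orig:{A,C,S}
  [0..1]={S}  "aa"
  [1..2]={S}  "aa"
  [0..2]={S}  "aaa"

Original NTs in T[0,2] deriving "aaa": ["S"]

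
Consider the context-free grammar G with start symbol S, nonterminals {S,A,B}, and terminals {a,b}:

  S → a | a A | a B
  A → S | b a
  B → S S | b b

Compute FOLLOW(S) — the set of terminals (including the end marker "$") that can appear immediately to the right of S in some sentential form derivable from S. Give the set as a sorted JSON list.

FIRST iteration:
round 1:
  A via A→b a: +{b}
  B via B→b b: +{b}
  S via S→a: +{a}
  FIRST(S)={a}  FIRST(A)={b}  FIRST(B)={b}
round 2:
  A via A→S: +{a}
  B via B→S S: +{a}
  FIRST(S)={a}  FIRST(A)={a,b}  FIRST(B)={a,b}
round 3: — fixpoint
  FIRST(S)={a}  FIRST(A)={a,b}  FIRST(B)={a,b}

FOLLOW iteration:
FOLLOW(S) := {$}
pass 1:
  B→S S: FOLLOW(S) ⊇ FIRST(S) = {a}; new: +{a}
  S→a A: FOLLOW(A) ⊇ FOLLOW(S) ⊇ {$,a}; new: +{$,a}
  S→a B: FOLLOW(B) ⊇ FOLLOW(S) ⊇ {$,a}; new: +{$,a}
  S: {$,a}  A: {$,a}  B: {$,a}
pass 2: done
  S: {$,a}  A: {$,a}  B: {$,a}

FOLLOW(S) = ["$", "a"]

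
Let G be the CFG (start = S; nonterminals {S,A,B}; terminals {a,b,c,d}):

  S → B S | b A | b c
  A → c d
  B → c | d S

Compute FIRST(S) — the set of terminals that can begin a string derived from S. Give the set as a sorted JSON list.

FIRST sets, iterate to fixpoint:
[1]
  A via A→c d: +{c}
  B via B→c: +{c}
  B via B→d S: +{d}
  S via S→B S: +{c,d}
  S via S→b A: +{b}
  FIRST[S]={b,c,d}  FIRST[A]={c}  FIRST[B]={c,d}
[2] — fixpoint
  FIRST[S]={b,c,d}  FIRST[A]={c}  FIRST[B]={c,d}

FIRST(S) = ["b", "c", "d"]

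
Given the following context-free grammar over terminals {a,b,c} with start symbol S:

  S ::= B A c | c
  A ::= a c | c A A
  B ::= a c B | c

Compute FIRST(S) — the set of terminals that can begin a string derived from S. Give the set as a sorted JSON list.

FIRST sets, iterate to fixpoint:
round 1:
  A via A→a c: +{a}
  A via A→c A A: +{c}
  B via B→a c B: +{a}
  B via B→c: +{c}
  S via S→B A c: +{a,c}
  FIRST[S]={a,c}  FIRST[A]={a,c}  FIRST[B]={a,c}
round 2: (no change)
  FIRST[S]={a,c}  FIRST[A]={a,c}  FIRST[B]={a,c}

FIRST(S) = ["a", "c"]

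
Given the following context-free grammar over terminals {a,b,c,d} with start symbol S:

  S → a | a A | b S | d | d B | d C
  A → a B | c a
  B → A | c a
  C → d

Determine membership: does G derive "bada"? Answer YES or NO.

Convert to CNF:
  S -> T0 A | T2 S | T3 B | T3 C | a | d
  A -> T0 B | T1 T0
  B -> T0 B | T1 T0
  C -> d
  T0 -> a
  T1 -> c
  T2 -> b
  T3 -> d

CYK table (by increasing span):
  [0..0]={T2}  "b"  orig:{}
  [1..1]={S,T0}  "a"  orig:{S}
  [2..2]={C,S,T3}  "d"  orig:{C,S}
  [3..3]={S,T0}  "a"  orig:{S}
  [0..1]={S}  "ba"
  [1..2]=∅  "ad"
  [2..3]=∅  "da"
  [0..2]=∅  "bad"
  [1..3]=∅  "ada"
  [0..3]=∅  "bada"

S ∉ T[0,3] ⇒ NO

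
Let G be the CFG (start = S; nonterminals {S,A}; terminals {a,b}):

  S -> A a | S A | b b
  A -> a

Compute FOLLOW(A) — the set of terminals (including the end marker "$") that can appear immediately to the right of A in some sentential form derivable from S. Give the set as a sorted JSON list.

Compute FIRST by fixpoint:
[1]
  A via A→a: +{a}
  S via S→A a: +{a}
  S via S→b b: +{b}
  FIRST(S)={a,b}  FIRST(A)={a}
[2] (no change)
  FIRST(S)={a,b}  FIRST(A)={a}

FOLLOW sets:
seed FOLLOW(S) with $
pass 1:
  S→A a: FOLLOW(A) ⊇ FIRST(a) = {a}; new: +{a}
  S→S A: FOLLOW(S) ⊇ FIRST(A) = {a}; new: +{a}
  S→S A: FOLLOW(A) ⊇ FOLLOW(S) ⊇ {$,a}; new: +{$}
  FOLLOW[S]={$,a}  FOLLOW[A]={$,a}
pass 2: done
  FOLLOW[S]={$,a}  FOLLOW[A]={$,a}

FOLLOW(A) = ["$", "a"]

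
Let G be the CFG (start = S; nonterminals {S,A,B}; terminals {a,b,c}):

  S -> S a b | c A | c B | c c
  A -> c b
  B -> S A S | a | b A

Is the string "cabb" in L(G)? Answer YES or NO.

Convert to CNF:
  S -> S X4 | T0 A | T0 B | T0 T0
  A -> T0 T1
  B -> S X3 | T1 A | a
  T0 -> c
  T1 -> b
  T2 -> a
  X3 -> A S
  X4 -> T2 T1

Fill CYK table bottom-up:
  cell(0,0) c: {T0}  orig:{}
  cell(1,1) a: {B,T2}  orig:{B}
  cell(2,2) b: {T1}  orig:{}
  cell(3,3) b: {T1}  orig:{}
  cell(0,1) ca: {S}
  cell(1,2) ab: {X4}  orig:{}
  cell(2,3) bb: ∅
  cell(0,2) cab: ∅
  cell(1,3) abb: ∅
  cell(0,3) cabb: ∅

S ∉ T[0,3] ⇒ NO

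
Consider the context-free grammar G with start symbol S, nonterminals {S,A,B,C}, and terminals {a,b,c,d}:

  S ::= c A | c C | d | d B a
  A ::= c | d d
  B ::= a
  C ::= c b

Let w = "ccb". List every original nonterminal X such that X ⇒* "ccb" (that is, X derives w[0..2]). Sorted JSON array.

Convert to CNF:
  S -> T0 X4 | T1 A | T1 C | d
  A -> T0 T0 | c
  B -> a
  C -> T1 T2
  T0 -> d
  T1 -> c
  T2 -> b
  T3 -> a
  X4 -> B T3

CYK table (by increasing span) (cells [i..j] with 0 ≤ i ≤ j ≤ 2 only):
  cell(0,0) c: {A,T1}  orig:{A}
  cell(1,1) c: {A,T1}  orig:{A}
  cell(2,2) b: {T2}  orig:{}
  cell(0,1) cc: {S}
  cell(1,2) cb: {C}
  cell(0,2) ccb: {S}

Original NTs in T[0,2] deriving "ccb": ["S"]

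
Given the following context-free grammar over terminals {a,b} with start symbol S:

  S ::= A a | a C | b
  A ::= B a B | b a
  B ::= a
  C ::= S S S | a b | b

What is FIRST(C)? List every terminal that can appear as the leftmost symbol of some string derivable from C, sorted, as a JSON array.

FIRST sets, iterate to fixpoint:
[1]
  A via A→b a: +{b}
  B via B→a: +{a}
  C via C→a b: +{a}
  C via C→b: +{b}
  S via S→A a: +{b}
  S via S→a C: +{a}
  S: {a,b}  A: {b}  B: {a}  C: {a,b}
[2]
  A via A→B a B: +{a}
  S: {a,b}  A: {a,b}  B: {a}  C: {a,b}
[3] done
  S: {a,b}  A: {a,b}  B: {a}  C: {a,b}

FIRST(C) = ["a", "b"]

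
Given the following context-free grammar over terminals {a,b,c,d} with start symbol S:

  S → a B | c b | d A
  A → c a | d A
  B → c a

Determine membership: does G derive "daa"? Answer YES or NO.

CNF form of G:
  S -> T0 T3 | T1 B | T2 A
  A -> T0 T1 | T2 A
  B -> T0 T1
  T0 -> c
  T1 -> a
  T2 -> d
  T3 -> b

CYK fill:
  T[0,0] 'd' = {T2}  orig:{}
  T[1,1] 'a' = {T1}  orig:{}
  T[2,2] 'a' = {T1}  orig:{}
  T[0,1] 'da' = ∅
  T[1,2] 'aa' = ∅
  T[0,2] 'daa' = ∅

S ∉ T[0,2] ⇒ NO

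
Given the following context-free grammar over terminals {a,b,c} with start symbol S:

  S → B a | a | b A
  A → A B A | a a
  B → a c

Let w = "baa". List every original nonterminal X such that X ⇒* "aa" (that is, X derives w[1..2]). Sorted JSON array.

Convert to CNF:
  S -> B T0 | T2 A | a
  A -> A X3 | T0 T0
  B -> T0 T1
  T0 -> a
  T1 -> c
  T2 -> b
  X3 -> B A

CYK fill, restricted to cells inside w[1..2]:
  [1..1]={S,T0}  "a"  orig:{S}
  [2..2]={S,T0}  "a"  orig:{S}
  [1..2]={A}  "aa"

Original NTs in T[1,2] deriving "aa": ["A"]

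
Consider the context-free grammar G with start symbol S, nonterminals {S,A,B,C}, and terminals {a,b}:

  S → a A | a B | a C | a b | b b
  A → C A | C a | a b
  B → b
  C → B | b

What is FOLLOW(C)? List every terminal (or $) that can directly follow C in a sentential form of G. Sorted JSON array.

FIRST sets, iterate to fixpoint:
pass 1:
  A via A→a b: +{a}
  B via B→b: +{b}
  C via C→B: +{b}
  S via S→a A: +{a}
  S via S→b b: +{b}
  FIRST(S)={a,b}  FIRST(A)={a}  FIRST(B)={b}  FIRST(C)={b}
pass 2:
  A via A→C A: +{b}
  FIRST(S)={a,b}  FIRST(A)={a,b}  FIRST(B)={b}  FIRST(C)={b}
pass 3: (stable)
  FIRST(S)={a,b}  FIRST(A)={a,b}  FIRST(B)={b}  FIRST(C)={b}

FOLLOW sets:
seed FOLLOW(S) with $
[1]
  A→C A: FOLLOW(C) ⊇ FIRST(A) = {a,b}; new: +{a,b}
  C→B: FOLLOW(B) ⊇ FOLLOW(C) ⊇ {a,b}; new: +{a,b}
  S→a A: FOLLOW(A) ⊇ FOLLOW(S) ⊇ {$}; new: +{$}
  S→a B: FOLLOW(B) ⊇ FOLLOW(S) ⊇ {$}; new: +{$}
  S→a C: FOLLOW(C) ⊇ FOLLOW(S) ⊇ {$}; new: +{$}
  S: {$}  A: {$}  B: {$,a,b}  C: {$,a,b}
[2] done
  S: {$}  A: {$}  B: {$,a,b}  C: {$,a,b}

FOLLOW(C) = ["$", "a", "b"]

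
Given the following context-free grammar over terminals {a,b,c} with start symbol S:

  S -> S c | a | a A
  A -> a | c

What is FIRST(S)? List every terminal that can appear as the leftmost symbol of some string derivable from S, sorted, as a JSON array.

FIRST sets, iterate to fixpoint:
pass 1:
  A via A→a: +{a}
  A via A→c: +{c}
  S via S→a: +{a}
  FIRST(S)={a}  FIRST(A)={a,c}
pass 2: — fixpoint
  FIRST(S)={a}  FIRST(A)={a,c}

FIRST(S) = ["a"]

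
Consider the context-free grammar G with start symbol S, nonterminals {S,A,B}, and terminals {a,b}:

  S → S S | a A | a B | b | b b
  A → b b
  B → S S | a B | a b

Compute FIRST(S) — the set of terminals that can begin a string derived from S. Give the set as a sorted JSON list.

Compute FIRST by fixpoint:
iter 1:
  A via A→b b: +{b}
  B via B→a B: +{a}
  S via S→a A: +{a}
  S via S→b: +{b}
  FIRST(S)={a,b}  FIRST(A)={b}  FIRST(B)={a}
iter 2:
  B via B→S S: +{b}
  FIRST(S)={a,b}  FIRST(A)={b}  FIRST(B)={a,b}
iter 3: (stable)
  FIRST(S)={a,b}  FIRST(A)={b}  FIRST(B)={a,b}

FIRST(S) = ["a", "b"]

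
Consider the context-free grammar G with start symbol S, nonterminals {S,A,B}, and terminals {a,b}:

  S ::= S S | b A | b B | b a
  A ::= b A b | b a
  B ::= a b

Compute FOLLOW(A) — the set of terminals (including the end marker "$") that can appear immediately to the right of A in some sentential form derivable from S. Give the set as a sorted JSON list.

FIRST iteration:
[1]
  A via A→b A b: +{b}
  B via B→a b: +{a}
  S via S→b A: +{b}
  FIRST(S)={b}  FIRST(A)={b}  FIRST(B)={a}
[2] — fixpoint
  FIRST(S)={b}  FIRST(A)={b}  FIRST(B)={a}

Compute FOLLOW by fixpoint:
seed FOLLOW(S) with $
[1]
  A→b A b: FOLLOW(A) ⊇ FIRST(b) = {b}; new: +{b}
  S→S S: FOLLOW(S) ⊇ FIRST(S) = {b}; new: +{b}
  S→b A: FOLLOW(A) ⊇ FOLLOW(S) ⊇ {$,b}; new: +{$}
  S→b B: FOLLOW(B) ⊇ FOLLOW(S) ⊇ {$,b}; new: +{$,b}
  FOLLOW[S]={$,b}  FOLLOW[A]={$,b}  FOLLOW[B]={$,b}
[2] — fixpoint
  FOLLOW[S]={$,b}  FOLLOW[A]={$,b}  FOLLOW[B]={$,b}

FOLLOW(A) = ["$", "b"]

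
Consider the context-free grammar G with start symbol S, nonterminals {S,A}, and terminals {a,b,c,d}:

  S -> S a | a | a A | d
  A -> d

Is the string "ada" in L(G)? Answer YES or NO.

Convert to CNF:
  S -> S T0 | T0 A | a | d
  A -> d
  T0 -> a

Fill CYK table bottom-up:
  [0..0]={S,T0}  "a"  orig:{S}
  [1..1]={A,S}  "d"
  [2..2]={S,T0}  "a"  orig:{S}
  [0..1]={S}  "ad"
  [1..2]={S}  "da"
  [0..2]={S}  "ada"

S ∈ T[0,2] ⇒ YES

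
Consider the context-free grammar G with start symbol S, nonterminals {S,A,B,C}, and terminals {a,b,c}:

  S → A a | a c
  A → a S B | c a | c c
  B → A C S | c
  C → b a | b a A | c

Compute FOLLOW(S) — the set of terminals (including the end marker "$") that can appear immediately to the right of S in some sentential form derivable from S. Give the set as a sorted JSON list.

FIRST iteration:
pass 1:
  A via A→a S B: +{a}
  A via A→c a: +{c}
  B via B→A C S: +{a,c}
  C via C→b a: +{b}
  C via C→c: +{c}
  S via S→A a: +{a,c}
  S: {a,c}  A: {a,c}  B: {a,c}  C: {b,c}
pass 2: (no change)
  S: {a,c}  A: {a,c}  B: {a,c}  C: {b,c}

Compute FOLLOW by fixpoint:
seed FOLLOW(S) with $
[1]
  A→a S B: FOLLOW(S) ⊇ FIRST(B) = {a,c}; new: +{a,c}
  B→A C S: FOLLOW(A) ⊇ FIRST(C) = {b,c}; new: +{b,c}
  B→A C S: FOLLOW(C) ⊇ FIRST(S) = {a,c}; new: +{a,c}
  C→b a A: FOLLOW(A) ⊇ FOLLOW(C) ⊇ {a,c}; new: +{a}
  S: {$,a,c}  A: {a,b,c}  B: {}  C: {a,c}
[2]
  A→a S B: FOLLOW(B) ⊇ FOLLOW(A) ⊇ {a,b,c}; new: +{a,b,c}
  B→A C S: FOLLOW(S) ⊇ FOLLOW(B) ⊇ {a,b,c}; new: +{b}
  S: {$,a,b,c}  A: {a,b,c}  B: {a,b,c}  C: {a,c}
[3] — fixpoint
  S: {$,a,b,c}  A: {a,b,c}  B: {a,b,c}  C: {a,c}

FOLLOW(S) = ["$", "a", "b", "c"]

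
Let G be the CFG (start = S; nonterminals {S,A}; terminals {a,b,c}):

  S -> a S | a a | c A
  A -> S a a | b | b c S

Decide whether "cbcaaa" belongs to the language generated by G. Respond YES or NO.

Convert to CNF:
  S -> T0 S | T0 T0 | T2 A
  A -> S X3 | T1 X4 | b
  T0 -> a
  T1 -> b
  T2 -> c
  X3 -> T0 T0
  X4 -> T2 S

Fill CYK table bottom-up:
  cell(0,0) c: {T2}  orig:{}
  cell(1,1) b: {A,T1}  orig:{A}
  cell(2,2) c: {T2}  orig:{}
  cell(3,3) a: {T0}  orig:{}
  cell(4,4) a: {T0}  orig:{}
  cell(5,5) a: {T0}  orig:{}
  cell(0,1) cb: {S}
  cell(1,2) bc: ∅
  cell(2,3) ca: ∅
  cell(3,4) aa: {S,X3}  orig:{S}
  cell(4,5) aa: {S,X3}  orig:{S}
  cell(0,2) cbc: ∅
  cell(1,3) bca: ∅
  cell(2,4) caa: {X4}  orig:{}
  cell(3,5) aaa: {S}
  cell(0,3) cbca: ∅
  cell(1,4) bcaa: {A}
  cell(2,5) caaa: {X4}  orig:{}
  cell(0,4) cbcaa: {S}
  cell(1,5) bcaaa: {A}
  cell(0,5) cbcaaa: {S}

S ∈ T[0,5] ⇒ YES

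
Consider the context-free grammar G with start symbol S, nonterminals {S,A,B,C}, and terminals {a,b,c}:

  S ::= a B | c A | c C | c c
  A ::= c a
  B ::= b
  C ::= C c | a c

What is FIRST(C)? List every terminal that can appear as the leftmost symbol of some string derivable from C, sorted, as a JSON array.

FIRST iteration:
pass 1:
  A via A→c a: +{c}
  B via B→b: +{b}
  C via C→a c: +{a}
  S via S→a B: +{a}
  S via S→c A: +{c}
  FIRST[S]={a,c}  FIRST[A]={c}  FIRST[B]={b}  FIRST[C]={a}
pass 2: done
  FIRST[S]={a,c}  FIRST[A]={c}  FIRST[B]={b}  FIRST[C]={a}

FIRST(C) = ["a"]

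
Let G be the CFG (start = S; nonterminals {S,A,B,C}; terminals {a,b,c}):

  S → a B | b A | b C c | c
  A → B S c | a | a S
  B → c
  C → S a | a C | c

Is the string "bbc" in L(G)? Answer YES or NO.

Convert to CNF:
  S -> T1 B | T2 A | T2 X4 | c
  A -> B X3 | T1 S | a
  B -> c
  C -> S T1 | T1 C | c
  T0 -> c
  T1 -> a
  T2 -> b
  X3 -> S T0
  X4 -> C T0

Fill CYK table bottom-up:
  T[0,0] 'b' = {T2}  orig:{}
  T[1,1] 'b' = {T2}  orig:{}
  T[2,2] 'c' = {B,C,S,T0}  orig:{B,C,S}
  T[0,1] 'bb' = ∅
  T[1,2] 'bc' = ∅
  T[0,2] 'bbc' = ∅

S ∉ T[0,2] ⇒ NO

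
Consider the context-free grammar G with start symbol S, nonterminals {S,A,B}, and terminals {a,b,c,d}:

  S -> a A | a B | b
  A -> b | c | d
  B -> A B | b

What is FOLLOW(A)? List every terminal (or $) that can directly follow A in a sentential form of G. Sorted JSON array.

Compute FIRST by fixpoint:
pass 1:
  A via A→b: +{b}
  A via A→c: +{c}
  A via A→d: +{d}
  B via B→A B: +{b,c,d}
  S via S→a A: +{a}
  S via S→b: +{b}
  FIRST[S]={a,b}  FIRST[A]={b,c,d}  FIRST[B]={b,c,d}
pass 2: done
  FIRST[S]={a,b}  FIRST[A]={b,c,d}  FIRST[B]={b,c,d}

FOLLOW iteration:
initialize: $ ∈ FOLLOW(S)
iter 1:
  B→A B: FOLLOW(A) ⊇ FIRST(B) = {b,c,d}; new: +{b,c,d}
  S→a A: FOLLOW(A) ⊇ FOLLOW(S) ⊇ {$}; new: +{$}
  S→a B: FOLLOW(B) ⊇ FOLLOW(S) ⊇ {$}; new: +{$}
  S: {$}  A: {$,b,c,d}  B: {$}
iter 2: — fixpoint
  S: {$}  A: {$,b,c,d}  B: {$}

FOLLOW(A) = ["$", "b", "c", "d"]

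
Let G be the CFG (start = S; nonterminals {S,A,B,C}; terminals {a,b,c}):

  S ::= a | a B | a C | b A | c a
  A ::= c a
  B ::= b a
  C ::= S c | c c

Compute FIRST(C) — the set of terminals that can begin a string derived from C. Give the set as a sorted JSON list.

FIRST sets, iterate to fixpoint:
round 1:
  A via A→c a: +{c}
  B via B→b a: +{b}
  C via C→c c: +{c}
  S via S→a: +{a}
  S via S→b A: +{b}
  S via S→c a: +{c}
  FIRST(S)={a,b,c}  FIRST(A)={c}  FIRST(B)={b}  FIRST(C)={c}
round 2:
  C via C→S c: +{a,b}
  FIRST(S)={a,b,c}  FIRST(A)={c}  FIRST(B)={b}  FIRST(C)={a,b,c}
round 3: — fixpoint
  FIRST(S)={a,b,c}  FIRST(A)={c}  FIRST(B)={b}  FIRST(C)={a,b,c}

FIRST(C) = ["a", "b", "c"]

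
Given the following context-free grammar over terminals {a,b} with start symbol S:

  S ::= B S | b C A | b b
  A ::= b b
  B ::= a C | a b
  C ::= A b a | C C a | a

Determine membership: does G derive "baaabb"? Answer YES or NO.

CNF form of G:
  S -> B S | T0 T0 | T0 X4
  A -> T0 T0
  B -> T1 C | T1 T0
  C -> A X2 | C X3 | a
  T0 -> b
  T1 -> a
  X2 -> T0 T1
  X3 -> C T1
  X4 -> C A

Fill CYK table bottom-up:
  cell(0,0) b: {T0}  orig:{}
  cell(1,1) a: {C,T1}  orig:{C}
  cell(2,2) a: {C,T1}  orig:{C}
  cell(3,3) a: {C,T1}  orig:{C}
  cell(4,4) b: {T0}  orig:{}
  cell(5,5) b: {T0}  orig:{}
  cell(0,1) ba: {X2}  orig:{}
  cell(1,2) aa: {B,X3}  orig:{B}
  cell(2,3) aa: {B,X3}  orig:{B}
  cell(3,4) ab: {B}
  cell(4,5) bb: {A,S}
  cell(0,2) baa: ∅
  cell(1,3) aaa: {C}
  cell(2,4) aab: ∅
  cell(3,5) abb: {X4}  orig:{}
  cell(0,3) baaa: ∅
  cell(1,4) aaab: ∅
  cell(2,5) aabb: {S}
  cell(0,4) baaab: ∅
  cell(1,5) aaabb: {X4}  orig:{}
  cell(0,5) baaabb: {S}

S ∈ T[0,5] ⇒ YES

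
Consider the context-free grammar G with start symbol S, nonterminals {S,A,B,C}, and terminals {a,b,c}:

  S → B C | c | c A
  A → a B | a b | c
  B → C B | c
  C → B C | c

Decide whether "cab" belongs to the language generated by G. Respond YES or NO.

CNF form of G:
  S -> B C | T2 A | c
  A -> T0 B | T0 T1 | c
  B -> C B | c
  C -> B C | c
  T0 -> a
  T1 -> b
  T2 -> c

Fill CYK table bottom-up:
  [0..0]={A,B,C,S,T2}  "c"  orig:{A,B,C,S}
  [1..1]={T0}  "a"  orig:{}
  [2..2]={T1}  "b"  orig:{}
  [0..1]=∅  "ca"
  [1..2]={A}  "ab"
  [0..2]={S}  "cab"

S ∈ T[0,2] ⇒ YES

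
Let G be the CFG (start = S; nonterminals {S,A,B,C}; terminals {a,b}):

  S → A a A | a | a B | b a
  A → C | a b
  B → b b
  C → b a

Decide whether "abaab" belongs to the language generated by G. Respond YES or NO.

CNF form of G:
  S -> A X2 | T0 B | T1 T0 | a
  A -> T0 T1 | T1 T0
  B -> T1 T1
  C -> T1 T0
  T0 -> a
  T1 -> b
  X2 -> T0 A

CYK table (by increasing span):
  cell(0,0) a: {S,T0}  orig:{S}
  cell(1,1) b: {T1}  orig:{}
  cell(2,2) a: {S,T0}  orig:{S}
  cell(3,3) a: {S,T0}  orig:{S}
  cell(4,4) b: {T1}  orig:{}
  cell(0,1) ab: {A}
  cell(1,2) ba: {A,C,S}
  cell(2,3) aa: ∅
  cell(3,4) ab: {A}
  cell(0,2) aba: {X2}  orig:{}
  cell(1,3) baa: ∅
  cell(2,4) aab: {X2}  orig:{}
  cell(0,3) abaa: ∅
  cell(1,4) baab: ∅
  cell(0,4) abaab: {S}

S ∈ T[0,4] ⇒ YES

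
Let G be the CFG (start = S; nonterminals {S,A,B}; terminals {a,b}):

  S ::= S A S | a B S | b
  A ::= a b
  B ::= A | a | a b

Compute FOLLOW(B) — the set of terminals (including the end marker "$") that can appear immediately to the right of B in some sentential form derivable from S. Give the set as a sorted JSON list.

FIRST iteration:
pass 1:
  A via A→a b: +{a}
  B via B→A: +{a}
  S via S→a B S: +{a}
  S via S→b: +{b}
  FIRST(S)={a,b}  FIRST(A)={a}  FIRST(B)={a}
pass 2: done
  FIRST(S)={a,b}  FIRST(A)={a}  FIRST(B)={a}

FOLLOW iteration:
seed FOLLOW(S) with $
round 1:
  S→S A S: FOLLOW(S) ⊇ FIRST(A) = {a}; new: +{a}
  S→S A S: FOLLOW(A) ⊇ FIRST(S) = {a,b}; new: +{a,b}
  S→a B S: FOLLOW(B) ⊇ FIRST(S) = {a,b}; new: +{a,b}
  FOLLOW[S]={$,a}  FOLLOW[A]={a,b}  FOLLOW[B]={a,b}
round 2: done
  FOLLOW[S]={$,a}  FOLLOW[A]={a,b}  FOLLOW[B]={a,b}

FOLLOW(B) = ["a", "b"]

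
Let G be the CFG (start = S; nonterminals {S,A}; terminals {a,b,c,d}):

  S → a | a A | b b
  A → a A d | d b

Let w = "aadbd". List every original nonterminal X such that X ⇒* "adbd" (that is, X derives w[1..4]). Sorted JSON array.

Convert to CNF:
  S -> T0 A | T2 T2 | a
  A -> T0 X3 | T1 T2
  T0 -> a
  T1 -> d
  T2 -> b
  X3 -> A T1

CYK table (by increasing span) (cells [i..j] with 1 ≤ i ≤ j ≤ 4 only):
  cell(1,1) a: {S,T0}  orig:{S}
  cell(2,2) d: {T1}  orig:{}
  cell(3,3) b: {T2}  orig:{}
  cell(4,4) d: {T1}  orig:{}
  cell(1,2) ad: ∅
  cell(2,3) db: {A}
  cell(3,4) bd: ∅
  cell(1,3) adb: {S}
  cell(2,4) dbd: {X3}  orig:{}
  cell(1,4) adbd: {A}

Original NTs in T[1,4] deriving "adbd": ["A"]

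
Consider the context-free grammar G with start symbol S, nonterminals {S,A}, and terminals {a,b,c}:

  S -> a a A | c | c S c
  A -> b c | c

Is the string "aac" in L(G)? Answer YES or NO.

CNF form of G:
  S -> T1 X4 | T2 X3 | c
  A -> T0 T1 | c
  T0 -> b
  T1 -> c
  T2 -> a
  X3 -> T2 A
  X4 -> S T1

CYK fill:
  cell(0,0) a: {T2}  orig:{}
  cell(1,1) a: {T2}  orig:{}
  cell(2,2) c: {A,S,T1}  orig:{A,S}
  cell(0,1) aa: ∅
  cell(1,2) ac: {X3}  orig:{}
  cell(0,2) aac: {S}

S ∈ T[0,2] ⇒ YES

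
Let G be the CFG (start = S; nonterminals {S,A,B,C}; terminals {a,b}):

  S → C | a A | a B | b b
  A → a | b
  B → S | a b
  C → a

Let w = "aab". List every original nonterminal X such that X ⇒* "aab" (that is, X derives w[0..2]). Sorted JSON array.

Convert to CNF:
  S -> T0 A | T0 B | T1 T1 | a
  A -> a | b
  B -> T0 A | T0 B | T0 T1 | T1 T1 | a
  C -> a
  T0 -> a
  T1 -> b

CYK fill, restricted to cells inside w[0..2]:
  T[0,0] 'a' = {A,B,C,S,T0}  orig:{A,B,C,S}
  T[1,1] 'a' = {A,B,C,S,T0}  orig:{A,B,C,S}
  T[2,2] 'b' = {A,T1}  orig:{A}
  T[0,1] 'aa' = {B,S}
  T[1,2] 'ab' = {B,S}
  T[0,2] 'aab' = {B,S}

Original NTs in T[0,2] deriving "aab": ["B", "S"]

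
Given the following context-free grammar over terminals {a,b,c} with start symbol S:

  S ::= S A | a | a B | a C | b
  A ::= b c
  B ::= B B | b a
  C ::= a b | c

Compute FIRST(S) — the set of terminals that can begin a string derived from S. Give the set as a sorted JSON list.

FIRST iteration:
iter 1:
  A via A→b c: +{b}
  B via B→b a: +{b}
  C via C→a b: +{a}
  C via C→c: +{c}
  S via S→a: +{a}
  S via S→b: +{b}
  FIRST[S]={a,b}  FIRST[A]={b}  FIRST[B]={b}  FIRST[C]={a,c}
iter 2: — fixpoint
  FIRST[S]={a,b}  FIRST[A]={b}  FIRST[B]={b}  FIRST[C]={a,c}

FIRST(S) = ["a", "b"]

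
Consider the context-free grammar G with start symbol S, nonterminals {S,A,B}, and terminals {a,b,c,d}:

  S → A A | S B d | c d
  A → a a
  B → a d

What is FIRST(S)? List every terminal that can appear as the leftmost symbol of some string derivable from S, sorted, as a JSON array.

FIRST sets, iterate to fixpoint:
pass 1:
  A via A→a a: +{a}
  B via B→a d: +{a}
  S via S→A A: +{a}
  S via S→c d: +{c}
  FIRST[S]={a,c}  FIRST[A]={a}  FIRST[B]={a}
pass 2: (stable)
  FIRST[S]={a,c}  FIRST[A]={a}  FIRST[B]={a}

FIRST(S) = ["a", "c"]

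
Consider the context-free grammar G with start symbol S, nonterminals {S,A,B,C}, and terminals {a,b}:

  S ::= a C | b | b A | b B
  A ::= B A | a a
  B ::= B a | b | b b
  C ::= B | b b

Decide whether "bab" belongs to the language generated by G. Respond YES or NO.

CNF form of G:
  S -> T0 C | T1 A | T1 B | b
  A -> B A | T0 T0
  B -> B T0 | T1 T1 | b
  C -> B T0 | T1 T1 | b
  T0 -> a
  T1 -> b

CYK fill:
  cell(0,0) b: {B,C,S,T1}  orig:{B,C,S}
  cell(1,1) a: {T0}  orig:{}
  cell(2,2) b: {B,C,S,T1}  orig:{B,C,S}
  cell(0,1) ba: {B,C}
  cell(1,2) ab: {S}
  cell(0,2) bab: ∅

S ∉ T[0,2] ⇒ NO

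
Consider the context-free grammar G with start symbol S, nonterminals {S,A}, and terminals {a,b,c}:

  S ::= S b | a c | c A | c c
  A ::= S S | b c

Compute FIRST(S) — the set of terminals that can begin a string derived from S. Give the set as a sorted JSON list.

Compute FIRST by fixpoint:
pass 1:
  A via A→b c: +{b}
  S via S→a c: +{a}
  S via S→c A: +{c}
  FIRST[S]={a,c}  FIRST[A]={b}
pass 2:
  A via A→S S: +{a,c}
  FIRST[S]={a,c}  FIRST[A]={a,b,c}
pass 3: — fixpoint
  FIRST[S]={a,c}  FIRST[A]={a,b,c}

FIRST(S) = ["a", "c"]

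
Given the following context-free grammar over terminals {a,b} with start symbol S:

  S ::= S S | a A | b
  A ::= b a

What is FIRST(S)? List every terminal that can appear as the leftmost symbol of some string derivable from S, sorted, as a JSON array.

FIRST iteration:
round 1:
  A via A→b a: +{b}
  S via S→a A: +{a}
  S via S→b: +{b}
  FIRST(S)={a,b}  FIRST(A)={b}
round 2: (no change)
  FIRST(S)={a,b}  FIRST(A)={b}

FIRST(S) = ["a", "b"]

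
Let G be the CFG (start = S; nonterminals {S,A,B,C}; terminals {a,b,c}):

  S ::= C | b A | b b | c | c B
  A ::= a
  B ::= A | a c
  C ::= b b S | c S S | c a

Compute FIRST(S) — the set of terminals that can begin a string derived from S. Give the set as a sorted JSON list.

FIRST sets, iterate to fixpoint:
iter 1:
  A via A→a: +{a}
  B via B→A: +{a}
  C via C→b b S: +{b}
  C via C→c S S: +{c}
  S via S→C: +{b,c}
  FIRST(S)={b,c}  FIRST(A)={a}  FIRST(B)={a}  FIRST(C)={b,c}
iter 2: — fixpoint
  FIRST(S)={b,c}  FIRST(A)={a}  FIRST(B)={a}  FIRST(C)={b,c}

FIRST(S) = ["b", "c"]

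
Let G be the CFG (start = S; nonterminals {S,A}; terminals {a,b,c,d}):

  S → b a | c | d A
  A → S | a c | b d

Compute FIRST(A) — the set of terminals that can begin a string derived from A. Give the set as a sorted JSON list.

FIRST sets, iterate to fixpoint:
pass 1:
  A via A→a c: +{a}
  A via A→b d: +{b}
  S via S→b a: +{b}
  S via S→c: +{c}
  S via S→d A: +{d}
  FIRST[S]={b,c,d}  FIRST[A]={a,b}
pass 2:
  A via A→S: +{c,d}
  FIRST[S]={b,c,d}  FIRST[A]={a,b,c,d}
pass 3: — fixpoint
  FIRST[S]={b,c,d}  FIRST[A]={a,b,c,d}

FIRST(A) = ["a", "b", "c", "d"]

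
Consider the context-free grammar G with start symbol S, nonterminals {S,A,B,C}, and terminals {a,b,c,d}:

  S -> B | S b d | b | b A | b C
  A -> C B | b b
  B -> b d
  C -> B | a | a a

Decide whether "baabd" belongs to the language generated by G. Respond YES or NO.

CNF form of G:
  S -> S X3 | T0 A | T0 C | T0 T1 | b
  A -> C B | T0 T0
  B -> T0 T1
  C -> T0 T1 | T2 T2 | a
  T0 -> b
  T1 -> d
  T2 -> a
  X3 -> T0 T1

Fill CYK table bottom-up:
  cell(0,0) b: {S,T0}  orig:{S}
  cell(1,1) a: {C,T2}  orig:{C}
  cell(2,2) a: {C,T2}  orig:{C}
  cell(3,3) b: {S,T0}  orig:{S}
  cell(4,4) d: {T1}  orig:{}
  cell(0,1) ba: {S}
  cell(1,2) aa: {C}
  cell(2,3) ab: ∅
  cell(3,4) bd: {B,C,S,X3}  orig:{B,C,S}
  cell(0,2) baa: {S}
  cell(1,3) aab: ∅
  cell(2,4) abd: {A}
  cell(0,3) baab: ∅
  cell(1,4) aabd: {A}
  cell(0,4) baabd: {S}

S ∈ T[0,4] ⇒ YES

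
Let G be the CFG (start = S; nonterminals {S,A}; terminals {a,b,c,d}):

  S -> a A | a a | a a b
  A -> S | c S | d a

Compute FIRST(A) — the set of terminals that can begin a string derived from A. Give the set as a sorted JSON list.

FIRST sets, iterate to fixpoint:
iter 1:
  A via A→c S: +{c}
  A via A→d a: +{d}
  S via S→a A: +{a}
  S: {a}  A: {c,d}
iter 2:
  A via A→S: +{a}
  S: {a}  A: {a,c,d}
iter 3: — fixpoint
  S: {a}  A: {a,c,d}

FIRST(A) = ["a", "c", "d"]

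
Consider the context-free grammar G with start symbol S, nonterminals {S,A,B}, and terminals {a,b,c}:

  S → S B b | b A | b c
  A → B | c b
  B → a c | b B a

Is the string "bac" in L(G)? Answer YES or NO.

CNF form of G:
  S -> S X5 | T2 A | T2 T1
  A -> T0 T1 | T1 T2 | T2 X3
  B -> T0 T1 | T2 X4
  T0 -> a
  T1 -> c
  T2 -> b
  X3 -> B T0
  X4 -> B T0
  X5 -> B T2

Fill CYK table bottom-up:
  [0..0]={T2}  "b"  orig:{}
  [1..1]={T0}  "a"  orig:{}
  [2..2]={T1}  "c"  orig:{}
  [0..1]=∅  "ba"
  [1..2]={A,B}  "ac"
  [0..2]={S}  "bac"

S ∈ T[0,2] ⇒ YES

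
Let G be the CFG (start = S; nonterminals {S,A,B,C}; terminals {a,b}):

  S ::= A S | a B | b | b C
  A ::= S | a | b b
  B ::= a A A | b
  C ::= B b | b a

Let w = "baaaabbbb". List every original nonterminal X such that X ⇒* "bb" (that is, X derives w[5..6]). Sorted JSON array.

Convert to CNF:
  S -> A S | T0 B | T1 C | b
  A -> A S | T0 B | T1 C | T1 T1 | a | b
  B -> T0 X2 | b
  C -> B T1 | T1 T0
  T0 -> a
  T1 -> b
  X2 -> A A

CYK fill (cells [i..j] with 5 ≤ i ≤ j ≤ 6 only):
  T[5,5] 'b' = {A,B,S,T1}  orig:{A,B,S}
  T[6,6] 'b' = {A,B,S,T1}  orig:{A,B,S}
  T[5,6] 'bb' = {A,C,S,X2}  orig:{A,C,S}

Original NTs in T[5,6] deriving "bb": ["A", "C", "S"]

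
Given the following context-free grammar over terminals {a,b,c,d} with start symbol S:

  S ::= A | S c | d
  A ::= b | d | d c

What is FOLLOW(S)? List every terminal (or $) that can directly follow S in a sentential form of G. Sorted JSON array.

Compute FIRST by fixpoint:
iter 1:
  A via A→b: +{b}
  A via A→d: +{d}
  S via S→A: +{b,d}
  FIRST(S)={b,d}  FIRST(A)={b,d}
iter 2: — fixpoint
  FIRST(S)={b,d}  FIRST(A)={b,d}

FOLLOW sets:
FOLLOW(S) := {$}
round 1:
  S→A: FOLLOW(A) ⊇ FOLLOW(S) ⊇ {$}; new: +{$}
  S→S c: FOLLOW(S) ⊇ FIRST(c) = {c}; new: +{c}
  S: {$,c}  A: {$}
round 2:
  S→A: FOLLOW(A) ⊇ FOLLOW(S) ⊇ {$,c}; new: +{c}
  S: {$,c}  A: {$,c}
round 3: done
  S: {$,c}  A: {$,c}

FOLLOW(S) = ["$", "c"]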